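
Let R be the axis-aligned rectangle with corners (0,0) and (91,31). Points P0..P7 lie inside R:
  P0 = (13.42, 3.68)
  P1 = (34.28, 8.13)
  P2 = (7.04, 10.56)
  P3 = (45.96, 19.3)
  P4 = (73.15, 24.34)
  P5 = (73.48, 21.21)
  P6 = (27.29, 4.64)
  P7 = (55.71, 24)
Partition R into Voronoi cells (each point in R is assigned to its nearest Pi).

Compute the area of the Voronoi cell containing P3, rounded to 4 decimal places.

1. box [0,91]×[0,31]: [(0, 0) (91, 0) (91, 31) (0, 31)]
2. ⊥bis P3·P0 via (29.69,11.49): [(35.2055, 0) (91, 0) (91, 31) (20.3247, 31)]  |A|=1960.2819
3. ⊥bis P3·P1 via (40.12,13.715): [(53.2361, 0) (91, 0) (91, 31) (23.5897, 31)]  |A|=1630.1988
4. ⊥bis P3·P2 via (26.5,14.93): [(53.2361, 0) (91, 0) (91, 31) (23.5897, 31)]  |A|=1630.1988
5. ⊥bis P3·P4 via (59.555,21.82): [(53.2361, 0) (63.5996, 0) (57.8534, 31) (23.5897, 31)]  |A|=691.72
6. ⊥bis P3·P5 via (59.72,20.255): [(53.2361, 0) (61.1258, 0) (59.6451, 21.3338) (57.8534, 31) (23.5897, 31)]  |A|=665.332
7. ⊥bis P3·P6 via (36.625,11.97): [(53.2361, 0) (61.1258, 0) (59.6451, 21.3338) (57.8534, 31) (23.5897, 31)]  |A|=665.332
8. ⊥bis P3·P7 via (50.835,21.65): [(53.2361, 0) (61.1258, 0) (61.1013, 0.3529) (46.3278, 31) (23.5897, 31)]  |A|=476.9612
9. canonical 5-gon: [(53.2361, 0) (61.1258, 0) (61.1013, 0.3529) (46.3278, 31) (23.5897, 31)]
10. shoelace: 476.9612

Area of P3's cell: 476.9612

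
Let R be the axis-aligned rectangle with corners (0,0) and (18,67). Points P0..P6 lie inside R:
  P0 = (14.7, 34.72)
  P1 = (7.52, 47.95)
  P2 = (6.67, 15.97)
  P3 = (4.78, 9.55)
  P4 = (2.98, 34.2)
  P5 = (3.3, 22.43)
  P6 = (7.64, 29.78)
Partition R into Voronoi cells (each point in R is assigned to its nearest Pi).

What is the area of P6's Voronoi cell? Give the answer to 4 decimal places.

1. box [0,18]×[0,67]: [(0, 0) (18, 0) (18, 67) (0, 67)]
2. ⊥bis P6·P0 via (11.17,32.25): [(0, 48.2136) (0, 0) (18, 0) (18, 22.4889)]  |A|=636.3226
3. ⊥bis P6·P1 via (7.58,38.865): [(6.5462, 38.8582) (0, 38.8149) (0, 0) (18, 0) (18, 22.4889)]  |A|=605.5601
4. ⊥bis P6·P2 via (7.155,22.875): [(6.5462, 38.8582) (0, 38.8149) (0, 23.3776) (18, 22.1133) (18, 22.4889)]  |A|=196.1427
5. ⊥bis P6·P3 via (6.21,19.665): [(6.5462, 38.8582) (0, 38.8149) (0, 23.3776) (18, 22.1133) (18, 22.4889)]  |A|=196.1427
6. ⊥bis P6·P4 via (5.31,31.99): [(8.7869, 35.6557) (0, 26.3917) (0, 23.3776) (18, 22.1133) (18, 22.4889)]  |A|=131.0312
7. ⊥bis P6·P5 via (5.47,26.105): [(8.7869, 35.6557) (1.7894, 28.2783) (11.4512, 22.5732) (18, 22.1133) (18, 22.4889)]  |A|=99.5551
8. canonical 5-gon: [(8.7869, 35.6557) (1.7894, 28.2783) (11.4512, 22.5732) (18, 22.1133) (18, 22.4889)]
9. shoelace: 99.5551

Area of P6's cell: 99.5551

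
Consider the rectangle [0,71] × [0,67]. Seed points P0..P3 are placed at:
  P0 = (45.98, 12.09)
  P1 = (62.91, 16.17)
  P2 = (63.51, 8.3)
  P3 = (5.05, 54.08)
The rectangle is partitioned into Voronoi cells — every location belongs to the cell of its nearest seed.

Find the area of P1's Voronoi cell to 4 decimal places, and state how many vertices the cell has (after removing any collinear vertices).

1. box [0,71]×[0,67]: [(0, 0) (71, 0) (71, 67) (0, 67)]
2. ⊥bis P1·P0 via (54.445,14.13): [(57.8502, 0) (71, 0) (71, 67) (41.7037, 67)]  |A|=1421.9424
3. ⊥bis P1·P2 via (63.21,12.235): [(55.0516, 11.613) (71, 12.8289) (71, 67) (41.7037, 67)]  |A|=1243.2878
4. ⊥bis P1·P3 via (33.98,35.125): [(45.2428, 52.3148) (55.0516, 11.613) (71, 12.8289) (71, 67) (54.8646, 67)]  |A|=1146.6528
5. canonical 5-gon: [(45.2428, 52.3148) (55.0516, 11.613) (71, 12.8289) (71, 67) (54.8646, 67)]
6. shoelace: 1146.6528

Area of P1's cell: 1146.6528 (5 vertices)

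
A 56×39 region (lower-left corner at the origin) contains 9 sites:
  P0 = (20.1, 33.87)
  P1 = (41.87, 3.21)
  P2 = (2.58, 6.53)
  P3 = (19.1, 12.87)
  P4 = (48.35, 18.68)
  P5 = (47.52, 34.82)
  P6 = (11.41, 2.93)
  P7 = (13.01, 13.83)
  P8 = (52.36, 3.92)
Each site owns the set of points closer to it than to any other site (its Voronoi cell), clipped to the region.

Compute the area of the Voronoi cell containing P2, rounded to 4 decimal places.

Area of P2's cell: 115.1979

1. box [0,56]×[0,39]: [(0, 0) (56, 0) (56, 39) (0, 39)]
2. ⊥bis P2·P0 via (11.34,20.2): [(0, 27.4669) (0, 0) (42.8621, 0)]  |A|=588.6449
3. ⊥bis P2·P1 via (22.225,4.87): [(22.8947, 12.7955) (0, 27.4669) (0, 0) (21.8135, 0)]  |A|=453.9807
4. ⊥bis P2·P3 via (10.84,9.7): [(5.333, 24.0494) (0, 27.4669) (0, 0) (14.5626, 0)]  |A|=248.3522
5. ⊥bis P2·P4 via (25.465,12.605): [(5.333, 24.0494) (0, 27.4669) (0, 0) (14.5626, 0)]  |A|=248.3522
6. ⊥bis P2·P5 via (25.05,20.675): [(5.333, 24.0494) (0, 27.4669) (0, 0) (14.5626, 0)]  |A|=248.3522
7. ⊥bis P2·P6 via (6.995,4.73): [(9.9581, 11.9979) (5.333, 24.0494) (0, 27.4669) (0, 0) (5.0666, 0)]  |A|=191.3858
8. ⊥bis P2·P7 via (7.795,10.18): [(8.6936, 8.8962) (0, 21.3172) (0, 0) (5.0666, 0)]  |A|=115.1979
9. ⊥bis P2·P8 via (27.47,5.225): [(8.6936, 8.8962) (0, 21.3172) (0, 0) (5.0666, 0)]  |A|=115.1979
10. canonical 4-gon: [(8.6936, 8.8962) (0, 21.3172) (0, 0) (5.0666, 0)]
11. shoelace: 115.1979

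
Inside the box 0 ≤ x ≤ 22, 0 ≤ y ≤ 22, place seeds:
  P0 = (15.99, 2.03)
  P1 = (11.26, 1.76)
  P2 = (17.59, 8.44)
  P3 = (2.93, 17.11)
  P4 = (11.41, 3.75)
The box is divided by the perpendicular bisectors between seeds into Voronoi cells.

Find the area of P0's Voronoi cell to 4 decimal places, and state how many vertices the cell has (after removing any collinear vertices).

1. box [0,22]×[0,22]: [(0, 0) (22, 0) (22, 22) (0, 22)]
2. ⊥bis P0·P1 via (13.625,1.895): [(13.7332, 0) (22, 0) (22, 22) (12.4774, 22)]  |A|=195.6842
3. ⊥bis P0·P2 via (16.79,5.235): [(13.3858, 6.0847) (13.7332, 0) (22, 0) (22, 3.9345)]  |A|=42.097
4. ⊥bis P0·P3 via (9.46,9.57): [(13.3858, 6.0847) (13.7332, 0) (22, 0) (22, 3.9345)]  |A|=42.097
5. ⊥bis P0·P4 via (13.7,2.89): [(14.77, 5.7392) (13.5856, 2.5854) (13.7332, 0) (22, 0) (22, 3.9345)]  |A|=39.7096
6. canonical 5-gon: [(14.77, 5.7392) (13.5856, 2.5854) (13.7332, 0) (22, 0) (22, 3.9345)]
7. shoelace: 39.7096

Area of P0's cell: 39.7096 (5 vertices)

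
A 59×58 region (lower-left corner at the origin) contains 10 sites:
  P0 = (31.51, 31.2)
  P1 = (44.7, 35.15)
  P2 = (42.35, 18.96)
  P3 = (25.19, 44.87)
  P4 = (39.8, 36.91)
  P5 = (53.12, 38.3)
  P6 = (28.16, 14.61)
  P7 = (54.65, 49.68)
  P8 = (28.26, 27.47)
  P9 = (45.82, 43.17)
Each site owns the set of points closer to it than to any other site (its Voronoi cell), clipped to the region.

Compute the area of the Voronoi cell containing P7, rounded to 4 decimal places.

Area of P7's cell: 171.5033

1. box [0,59]×[0,58]: [(0, 0) (59, 0) (59, 58) (0, 58)]
2. ⊥bis P7·P0 via (43.08,40.44): [(59, 20.5055) (59, 58) (29.0563, 58)]  |A|=561.3617
3. ⊥bis P7·P1 via (49.675,42.415): [(31.6392, 54.7657) (59, 36.0293) (59, 58) (29.0563, 58)]  |A|=348.9904
4. ⊥bis P7·P2 via (48.5,34.32): [(31.6392, 54.7657) (59, 36.0293) (59, 58) (29.0563, 58)]  |A|=348.9904
5. ⊥bis P7·P3 via (39.92,47.275): [(39.5854, 49.3242) (59, 36.0293) (59, 58) (38.1689, 58)]  |A|=303.6384
6. ⊥bis P7·P4 via (47.225,43.295): [(39.0101, 52.848) (45.5564, 45.2354) (59, 36.0293) (59, 58) (38.1689, 58)]  |A|=294.2945
7. ⊥bis P7·P5 via (53.885,43.99): [(39.0101, 52.848) (45.5564, 45.2354) (45.7847, 45.0791) (59, 43.3023) (59, 58) (38.1689, 58)]  |A|=246.2372
8. ⊥bis P7·P6 via (41.405,32.145): [(39.0101, 52.848) (45.5564, 45.2354) (45.7847, 45.0791) (59, 43.3023) (59, 58) (38.1689, 58)]  |A|=246.2372
9. ⊥bis P7·P8 via (41.455,38.575): [(39.0101, 52.848) (45.5564, 45.2354) (45.7847, 45.0791) (59, 43.3023) (59, 58) (38.1689, 58)]  |A|=246.2372
10. ⊥bis P7·P9 via (50.235,46.425): [(51.8261, 44.2668) (59, 43.3023) (59, 58) (41.7012, 58)]  |A|=171.5033
11. canonical 4-gon: [(51.8261, 44.2668) (59, 43.3023) (59, 58) (41.7012, 58)]
12. shoelace: 171.5033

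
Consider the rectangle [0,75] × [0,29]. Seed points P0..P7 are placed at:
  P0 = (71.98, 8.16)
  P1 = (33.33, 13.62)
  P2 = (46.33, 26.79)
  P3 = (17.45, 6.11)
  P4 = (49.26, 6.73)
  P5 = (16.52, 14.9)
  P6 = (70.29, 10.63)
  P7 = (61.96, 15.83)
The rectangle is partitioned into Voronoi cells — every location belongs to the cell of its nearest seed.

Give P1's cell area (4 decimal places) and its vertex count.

1. box [0,75]×[0,29]: [(0, 0) (75, 0) (75, 29) (0, 29)]
2. ⊥bis P1·P0 via (52.655,10.89): [(0, 0) (51.1166, 0) (55.2134, 29) (0, 29)]  |A|=1541.7843
3. ⊥bis P1·P2 via (39.83,20.205): [(0, 0) (51.1166, 0) (52.2404, 7.9548) (30.92, 29) (0, 29)]  |A|=1286.1554
4. ⊥bis P1·P3 via (25.39,9.865): [(30.0554, 0) (51.1166, 0) (52.2404, 7.9548) (30.92, 29) (16.3406, 29)]  |A|=613.4132
5. ⊥bis P1·P4 via (41.295,10.175): [(30.0554, 0) (36.8941, 0) (43.8969, 16.1906) (30.92, 29) (16.3406, 29)]  |A|=460.4648
6. ⊥bis P1·P5 via (24.925,14.26): [(24.7012, 11.3214) (30.0554, 0) (36.8941, 0) (43.8969, 16.1906) (30.92, 29) (26.0474, 29)]  |A|=374.664
7. ⊥bis P1·P6 via (51.81,12.125): [(24.7012, 11.3214) (30.0554, 0) (36.8941, 0) (43.8969, 16.1906) (30.92, 29) (26.0474, 29)]  |A|=374.664
8. ⊥bis P1·P7 via (47.645,14.725): [(24.7012, 11.3214) (30.0554, 0) (36.8941, 0) (43.8969, 16.1906) (30.92, 29) (26.0474, 29)]  |A|=374.664
9. canonical 6-gon: [(24.7012, 11.3214) (30.0554, 0) (36.8941, 0) (43.8969, 16.1906) (30.92, 29) (26.0474, 29)]
10. shoelace: 374.664

Area of P1's cell: 374.6640 (6 vertices)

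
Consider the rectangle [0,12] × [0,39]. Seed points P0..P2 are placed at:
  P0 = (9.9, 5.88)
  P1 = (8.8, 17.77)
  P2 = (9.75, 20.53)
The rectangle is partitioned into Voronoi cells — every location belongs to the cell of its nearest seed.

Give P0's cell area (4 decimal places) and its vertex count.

1. box [0,12]×[0,39]: [(0, 0) (12, 0) (12, 39) (0, 39)]
2. ⊥bis P0·P1 via (9.35,11.825): [(0, 10.96) (0, 0) (12, 0) (12, 12.0702)]  |A|=138.1809
3. ⊥bis P0·P2 via (9.825,13.205): [(0, 10.96) (0, 0) (12, 0) (12, 12.0702)]  |A|=138.1809
4. canonical 4-gon: [(0, 10.96) (0, 0) (12, 0) (12, 12.0702)]
5. shoelace: 138.1809

Area of P0's cell: 138.1809 (4 vertices)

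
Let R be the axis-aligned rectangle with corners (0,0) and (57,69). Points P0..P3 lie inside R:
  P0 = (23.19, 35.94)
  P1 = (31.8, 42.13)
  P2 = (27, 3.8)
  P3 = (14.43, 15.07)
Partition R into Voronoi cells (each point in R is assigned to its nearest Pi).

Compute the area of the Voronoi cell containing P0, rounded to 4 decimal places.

Area of P0's cell: 930.0814

1. box [0,57]×[0,69]: [(0, 0) (57, 0) (57, 69) (0, 69)]
2. ⊥bis P0·P1 via (27.495,39.035): [(0, 0) (55.5585, 0) (5.9522, 69) (0, 69)]  |A|=2122.1194
3. ⊥bis P0·P2 via (25.095,19.87): [(0, 16.8951) (40.0028, 21.6372) (5.9522, 69) (0, 69)]  |A|=1183.127
4. ⊥bis P0·P3 via (18.81,25.505): [(0, 33.4003) (30.6625, 20.53) (40.0028, 21.6372) (5.9522, 69) (0, 69)]  |A|=930.0814
5. canonical 5-gon: [(0, 33.4003) (30.6625, 20.53) (40.0028, 21.6372) (5.9522, 69) (0, 69)]
6. shoelace: 930.0814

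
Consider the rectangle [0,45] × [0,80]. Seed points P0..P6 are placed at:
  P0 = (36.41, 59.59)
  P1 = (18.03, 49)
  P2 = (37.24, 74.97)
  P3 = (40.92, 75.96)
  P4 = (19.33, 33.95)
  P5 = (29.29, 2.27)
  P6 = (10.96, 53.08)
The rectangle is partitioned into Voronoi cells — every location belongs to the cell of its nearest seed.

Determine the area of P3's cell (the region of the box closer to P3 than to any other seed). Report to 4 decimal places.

1. box [0,45]×[0,80]: [(0, 0) (45, 0) (45, 80) (0, 80)]
2. ⊥bis P3·P0 via (38.665,67.775): [(0, 78.4274) (45, 66.0297) (45, 80) (0, 80)]  |A|=349.7165
3. ⊥bis P3·P1 via (29.475,62.48): [(15.8282, 74.0666) (45, 66.0297) (45, 80) (8.8398, 80)]  |A|=311.0456
4. ⊥bis P3·P2 via (39.08,75.465): [(41.3476, 67.0359) (45, 66.0297) (45, 80) (37.86, 80)]  |A|=71.7944
5. ⊥bis P3·P4 via (30.125,54.955): [(41.3476, 67.0359) (45, 66.0297) (45, 80) (37.86, 80)]  |A|=71.7944
6. ⊥bis P3·P5 via (35.105,39.115): [(41.3476, 67.0359) (45, 66.0297) (45, 80) (37.86, 80)]  |A|=71.7944
7. ⊥bis P3·P6 via (25.94,64.52): [(41.3476, 67.0359) (45, 66.0297) (45, 80) (37.86, 80)]  |A|=71.7944
8. canonical 4-gon: [(41.3476, 67.0359) (45, 66.0297) (45, 80) (37.86, 80)]
9. shoelace: 71.7944

Area of P3's cell: 71.7944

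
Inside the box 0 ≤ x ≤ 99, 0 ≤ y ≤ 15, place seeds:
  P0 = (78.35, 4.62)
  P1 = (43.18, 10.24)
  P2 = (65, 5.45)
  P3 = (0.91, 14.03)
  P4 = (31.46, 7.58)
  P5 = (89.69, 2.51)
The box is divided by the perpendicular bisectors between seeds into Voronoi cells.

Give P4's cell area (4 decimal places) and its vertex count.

Area of P4's cell: 332.2920 (4 vertices)

1. box [0,99]×[0,15]: [(0, 0) (99, 0) (99, 15) (0, 15)]
2. ⊥bis P4·P0 via (54.905,6.1): [(0, 0) (54.5199, 0) (55.4668, 15) (0, 15)]  |A|=824.9007
3. ⊥bis P4·P1 via (37.32,8.91): [(0, 0) (39.3422, 0) (35.9378, 15) (0, 15)]  |A|=564.6003
4. ⊥bis P4·P2 via (48.23,6.515): [(0, 0) (39.3422, 0) (35.9378, 15) (0, 15)]  |A|=564.6003
5. ⊥bis P4·P3 via (16.185,10.805): [(13.9037, 0) (39.3422, 0) (35.9378, 15) (17.0707, 15)]  |A|=332.292
6. ⊥bis P4·P5 via (60.575,5.045): [(13.9037, 0) (39.3422, 0) (35.9378, 15) (17.0707, 15)]  |A|=332.292
7. canonical 4-gon: [(13.9037, 0) (39.3422, 0) (35.9378, 15) (17.0707, 15)]
8. shoelace: 332.292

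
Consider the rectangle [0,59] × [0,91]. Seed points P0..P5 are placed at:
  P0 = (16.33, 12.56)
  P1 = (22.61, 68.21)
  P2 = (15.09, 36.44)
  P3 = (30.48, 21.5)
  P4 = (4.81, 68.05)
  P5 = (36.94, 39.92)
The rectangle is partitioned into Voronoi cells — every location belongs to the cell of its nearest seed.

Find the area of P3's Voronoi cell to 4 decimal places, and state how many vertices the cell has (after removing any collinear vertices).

Area of P3's cell: 930.1991 (5 vertices)

1. box [0,59]×[0,91]: [(0, 0) (59, 0) (59, 91) (0, 91)]
2. ⊥bis P3·P0 via (23.405,17.03): [(0, 54.0748) (34.1646, 0) (59, 0) (59, 91) (0, 91)]  |A|=4445.2779
3. ⊥bis P3·P1 via (26.545,44.855): [(7.8185, 41.6998) (34.1646, 0) (59, 0) (59, 50.3232)]  |A|=1805.6245
4. ⊥bis P3·P2 via (22.785,28.97): [(40.4857, 47.2038) (18.5909, 24.6496) (34.1646, 0) (59, 0) (59, 50.3232)]  |A|=1497.4878
5. ⊥bis P3·P4 via (17.645,44.775): [(40.4857, 47.2038) (18.5909, 24.6496) (34.1646, 0) (59, 0) (59, 50.3232)]  |A|=1497.4878
6. ⊥bis P3·P5 via (33.71,30.71): [(26.8199, 33.1264) (18.5909, 24.6496) (34.1646, 0) (59, 0) (59, 21.8407)]  |A|=930.1991
7. canonical 5-gon: [(26.8199, 33.1264) (18.5909, 24.6496) (34.1646, 0) (59, 0) (59, 21.8407)]
8. shoelace: 930.1991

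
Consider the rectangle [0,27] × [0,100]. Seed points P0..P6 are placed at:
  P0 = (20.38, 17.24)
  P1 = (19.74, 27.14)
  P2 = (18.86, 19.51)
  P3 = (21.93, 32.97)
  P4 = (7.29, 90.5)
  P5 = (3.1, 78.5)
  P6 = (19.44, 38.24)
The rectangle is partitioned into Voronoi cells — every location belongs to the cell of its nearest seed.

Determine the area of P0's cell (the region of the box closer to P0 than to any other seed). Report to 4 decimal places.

Area of P0's cell: 385.0998

1. box [0,27]×[0,100]: [(0, 0) (27, 0) (27, 100) (0, 100)]
2. ⊥bis P0·P1 via (20.06,22.19): [(0, 20.8932) (0, 0) (27, 0) (27, 22.6386)]  |A|=587.6798
3. ⊥bis P0·P2 via (19.62,18.375): [(25.8792, 22.5662) (0, 5.2374) (0, 0) (27, 0) (27, 22.6386)]  |A|=385.0998
4. ⊥bis P0·P3 via (21.155,25.105): [(25.8792, 22.5662) (0, 5.2374) (0, 0) (27, 0) (27, 22.6386)]  |A|=385.0998
5. ⊥bis P0·P4 via (13.835,53.87): [(25.8792, 22.5662) (0, 5.2374) (0, 0) (27, 0) (27, 22.6386)]  |A|=385.0998
6. ⊥bis P0·P5 via (11.74,47.87): [(25.8792, 22.5662) (0, 5.2374) (0, 0) (27, 0) (27, 22.6386)]  |A|=385.0998
7. ⊥bis P0·P6 via (19.91,27.74): [(25.8792, 22.5662) (0, 5.2374) (0, 0) (27, 0) (27, 22.6386)]  |A|=385.0998
8. canonical 5-gon: [(25.8792, 22.5662) (0, 5.2374) (0, 0) (27, 0) (27, 22.6386)]
9. shoelace: 385.0998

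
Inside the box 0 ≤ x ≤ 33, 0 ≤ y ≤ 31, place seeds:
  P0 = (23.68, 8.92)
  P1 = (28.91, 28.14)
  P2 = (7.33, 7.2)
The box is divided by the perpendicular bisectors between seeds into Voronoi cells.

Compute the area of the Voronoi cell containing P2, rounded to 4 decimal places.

Area of P2's cell: 420.2643

1. box [0,33]×[0,31]: [(0, 0) (33, 0) (33, 31) (0, 31)]
2. ⊥bis P2·P0 via (15.505,8.06): [(0, 0) (16.3529, 0) (13.0917, 31) (0, 31)]  |A|=456.392
3. ⊥bis P2·P1 via (18.12,17.67): [(0, 0) (16.3529, 0) (14.0531, 21.8612) (5.1853, 31) (0, 31)]  |A|=420.2643
4. canonical 5-gon: [(0, 0) (16.3529, 0) (14.0531, 21.8612) (5.1853, 31) (0, 31)]
5. shoelace: 420.2643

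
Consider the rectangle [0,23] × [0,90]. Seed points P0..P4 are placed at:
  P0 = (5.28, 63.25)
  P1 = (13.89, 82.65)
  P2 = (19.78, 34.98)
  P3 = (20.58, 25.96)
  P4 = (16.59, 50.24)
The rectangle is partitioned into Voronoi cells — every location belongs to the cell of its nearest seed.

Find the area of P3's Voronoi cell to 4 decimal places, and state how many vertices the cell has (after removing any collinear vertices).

Area of P3's cell: 683.1036 (4 vertices)

1. box [0,23]×[0,90]: [(0, 0) (23, 0) (23, 90) (0, 90)]
2. ⊥bis P3·P0 via (12.93,44.605): [(0, 39.2999) (0, 0) (23, 0) (23, 48.7367)]  |A|=1012.4203
3. ⊥bis P3·P1 via (17.235,54.305): [(0, 39.2999) (0, 0) (23, 0) (23, 48.7367)]  |A|=1012.4203
4. ⊥bis P3·P2 via (20.18,30.47): [(0, 28.6802) (0, 0) (23, 0) (23, 30.7201)]  |A|=683.1036
5. ⊥bis P3·P4 via (18.585,38.1): [(0, 28.6802) (0, 0) (23, 0) (23, 30.7201)]  |A|=683.1036
6. canonical 4-gon: [(0, 28.6802) (0, 0) (23, 0) (23, 30.7201)]
7. shoelace: 683.1036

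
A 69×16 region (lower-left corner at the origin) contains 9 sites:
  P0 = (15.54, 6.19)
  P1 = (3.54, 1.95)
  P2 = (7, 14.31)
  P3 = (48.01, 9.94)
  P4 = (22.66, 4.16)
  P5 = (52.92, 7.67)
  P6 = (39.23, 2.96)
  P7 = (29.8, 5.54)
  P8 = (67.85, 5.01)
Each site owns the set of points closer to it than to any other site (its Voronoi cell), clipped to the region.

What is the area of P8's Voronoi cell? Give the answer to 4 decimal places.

1. box [0,69]×[0,16]: [(0, 0) (69, 0) (69, 16) (0, 16)]
2. ⊥bis P8·P0 via (41.695,5.6): [(41.5687, 0) (69, 0) (69, 16) (41.9296, 16)]  |A|=436.0138
3. ⊥bis P8·P1 via (35.695,3.48): [(41.5687, 0) (69, 0) (69, 16) (41.9296, 16)]  |A|=436.0138
4. ⊥bis P8·P2 via (37.425,9.66): [(41.5687, 0) (69, 0) (69, 16) (41.9296, 16)]  |A|=436.0138
5. ⊥bis P8·P3 via (57.93,7.475): [(56.0726, 0) (69, 0) (69, 16) (60.0484, 16)]  |A|=175.0327
6. ⊥bis P8·P4 via (45.255,4.585): [(56.0726, 0) (69, 0) (69, 16) (60.0484, 16)]  |A|=175.0327
7. ⊥bis P8·P5 via (60.385,6.34): [(59.2554, 0) (69, 0) (69, 16) (62.1061, 16)]  |A|=133.1079
8. ⊥bis P8·P6 via (53.54,3.985): [(59.2554, 0) (69, 0) (69, 16) (62.1061, 16)]  |A|=133.1079
9. ⊥bis P8·P7 via (48.825,5.275): [(59.2554, 0) (69, 0) (69, 16) (62.1061, 16)]  |A|=133.1079
10. canonical 4-gon: [(59.2554, 0) (69, 0) (69, 16) (62.1061, 16)]
11. shoelace: 133.1079

Area of P8's cell: 133.1079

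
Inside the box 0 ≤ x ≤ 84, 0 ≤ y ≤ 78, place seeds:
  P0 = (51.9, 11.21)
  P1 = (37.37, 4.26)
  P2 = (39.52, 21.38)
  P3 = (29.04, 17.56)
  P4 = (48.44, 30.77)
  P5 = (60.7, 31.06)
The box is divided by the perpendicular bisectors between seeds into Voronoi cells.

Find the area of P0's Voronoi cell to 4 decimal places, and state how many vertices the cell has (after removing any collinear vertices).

1. box [0,84]×[0,78]: [(0, 0) (84, 0) (84, 78) (0, 78)]
2. ⊥bis P0·P1 via (44.635,7.735): [(48.3348, 0) (84, 0) (84, 78) (11.0258, 78)]  |A|=4236.9364
3. ⊥bis P0·P2 via (45.71,16.295): [(42.4429, 12.3179) (48.3348, 0) (84, 0) (84, 62.9056)]  |A|=1526.7489
4. ⊥bis P0·P3 via (40.47,14.385): [(42.4429, 12.3179) (48.3348, 0) (84, 0) (84, 62.9056)]  |A|=1526.7489
5. ⊥bis P0·P4 via (50.17,20.99): [(49.4643, 20.8652) (42.4429, 12.3179) (48.3348, 0) (84, 0) (84, 26.9742)]  |A|=906.2916
6. ⊥bis P0·P5 via (56.3,21.135): [(54.7855, 21.8064) (49.4643, 20.8652) (42.4429, 12.3179) (48.3348, 0) (84, 0) (84, 8.8549)]  |A|=641.6174
7. canonical 6-gon: [(54.7855, 21.8064) (49.4643, 20.8652) (42.4429, 12.3179) (48.3348, 0) (84, 0) (84, 8.8549)]
8. shoelace: 641.6174

Area of P0's cell: 641.6174 (6 vertices)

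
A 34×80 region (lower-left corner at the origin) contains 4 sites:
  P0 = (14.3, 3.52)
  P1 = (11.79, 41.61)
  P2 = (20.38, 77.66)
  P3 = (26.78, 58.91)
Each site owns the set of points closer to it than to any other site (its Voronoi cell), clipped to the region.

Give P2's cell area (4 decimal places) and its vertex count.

Area of P2's cell: 465.6655 (5 vertices)

1. box [0,34]×[0,80]: [(0, 0) (34, 0) (34, 80) (0, 80)]
2. ⊥bis P2·P0 via (17.34,40.59): [(0, 42.012) (34, 39.2238) (34, 80) (0, 80)]  |A|=1338.992
3. ⊥bis P2·P1 via (16.085,59.635): [(0, 63.4677) (34, 55.3662) (34, 80) (0, 80)]  |A|=699.8229
4. ⊥bis P2·P3 via (23.58,68.285): [(0, 63.4677) (5.5751, 62.1393) (34, 71.8417) (34, 80) (0, 80)]  |A|=465.6655
5. canonical 5-gon: [(0, 63.4677) (5.5751, 62.1393) (34, 71.8417) (34, 80) (0, 80)]
6. shoelace: 465.6655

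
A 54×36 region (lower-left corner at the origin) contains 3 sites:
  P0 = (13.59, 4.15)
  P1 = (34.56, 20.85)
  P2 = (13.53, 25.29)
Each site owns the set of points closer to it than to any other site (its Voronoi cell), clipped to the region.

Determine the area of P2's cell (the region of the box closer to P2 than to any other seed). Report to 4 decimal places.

Area of P2's cell: 522.1190

1. box [0,54]×[0,36]: [(0, 0) (54, 0) (54, 36) (0, 36)]
2. ⊥bis P2·P0 via (13.56,14.72): [(0, 14.6815) (54, 14.8348) (54, 36) (0, 36)]  |A|=1147.0601
3. ⊥bis P2·P1 via (24.045,23.07): [(0, 14.6815) (22.2873, 14.7448) (26.7749, 36) (0, 36)]  |A|=522.119
4. canonical 4-gon: [(0, 14.6815) (22.2873, 14.7448) (26.7749, 36) (0, 36)]
5. shoelace: 522.119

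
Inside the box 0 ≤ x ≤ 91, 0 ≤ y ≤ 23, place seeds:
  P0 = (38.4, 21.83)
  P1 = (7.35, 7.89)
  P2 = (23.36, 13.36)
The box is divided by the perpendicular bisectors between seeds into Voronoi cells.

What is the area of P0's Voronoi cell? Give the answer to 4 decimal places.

Area of P0's cell: 1303.8127

1. box [0,91]×[0,23]: [(0, 0) (91, 0) (91, 23) (0, 23)]
2. ⊥bis P0·P1 via (22.875,14.86): [(29.5464, 0) (91, 0) (91, 23) (19.2205, 23)]  |A|=1532.1799
3. ⊥bis P0·P2 via (30.88,17.595): [(40.7889, 0) (91, 0) (91, 23) (27.8361, 23)]  |A|=1303.8127
4. canonical 4-gon: [(40.7889, 0) (91, 0) (91, 23) (27.8361, 23)]
5. shoelace: 1303.8127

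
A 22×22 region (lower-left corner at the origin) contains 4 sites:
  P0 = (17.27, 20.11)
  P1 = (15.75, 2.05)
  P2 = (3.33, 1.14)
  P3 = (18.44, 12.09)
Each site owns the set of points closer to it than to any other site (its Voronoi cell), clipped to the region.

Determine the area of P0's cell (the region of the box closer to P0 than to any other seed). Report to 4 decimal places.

1. box [0,22]×[0,22]: [(0, 0) (22, 0) (22, 22) (0, 22)]
2. ⊥bis P0·P1 via (16.51,11.08): [(0, 12.4695) (22, 10.6179) (22, 22) (0, 22)]  |A|=230.0377
3. ⊥bis P0·P2 via (10.3,10.625): [(0, 18.1939) (8.7975, 11.7291) (22, 10.6179) (22, 22) (0, 22)]  |A|=204.8577
4. ⊥bis P0·P3 via (17.855,16.1): [(0, 18.1939) (5.335, 14.2735) (22, 16.7047) (22, 22) (0, 22)]  |A|=139.2673
5. canonical 5-gon: [(0, 18.1939) (5.335, 14.2735) (22, 16.7047) (22, 22) (0, 22)]
6. shoelace: 139.2673

Area of P0's cell: 139.2673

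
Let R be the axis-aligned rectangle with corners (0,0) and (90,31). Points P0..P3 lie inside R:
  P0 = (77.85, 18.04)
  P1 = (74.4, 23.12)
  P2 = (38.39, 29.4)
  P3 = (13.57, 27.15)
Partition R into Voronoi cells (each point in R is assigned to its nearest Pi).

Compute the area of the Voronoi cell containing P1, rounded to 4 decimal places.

Area of P1's cell: 451.0236

1. box [0,90]×[0,31]: [(0, 0) (90, 0) (90, 31) (0, 31)]
2. ⊥bis P1·P0 via (76.125,20.58): [(0, 0) (45.8217, 0) (90, 30.003) (90, 31) (0, 31)]  |A|=2127.2596
3. ⊥bis P1·P2 via (56.395,26.26): [(52.6206, 4.6174) (90, 30.003) (90, 31) (57.2216, 31)]  |A|=451.0236
4. ⊥bis P1·P3 via (43.985,25.135): [(52.6206, 4.6174) (90, 30.003) (90, 31) (57.2216, 31)]  |A|=451.0236
5. canonical 4-gon: [(52.6206, 4.6174) (90, 30.003) (90, 31) (57.2216, 31)]
6. shoelace: 451.0236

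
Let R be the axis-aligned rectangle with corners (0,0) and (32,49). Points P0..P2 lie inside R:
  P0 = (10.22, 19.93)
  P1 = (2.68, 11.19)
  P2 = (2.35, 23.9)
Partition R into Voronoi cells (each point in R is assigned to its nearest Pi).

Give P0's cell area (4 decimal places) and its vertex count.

1. box [0,32]×[0,49]: [(0, 0) (32, 0) (32, 49) (0, 49)]
2. ⊥bis P0·P1 via (6.45,15.56): [(0, 21.1244) (24.4864, 0) (32, 0) (32, 49) (0, 49)]  |A|=1309.3696
3. ⊥bis P0·P2 via (6.285,21.915): [(4.1013, 17.5862) (24.4864, 0) (32, 0) (32, 49) (19.948, 49)]  |A|=938.8853
4. canonical 5-gon: [(4.1013, 17.5862) (24.4864, 0) (32, 0) (32, 49) (19.948, 49)]
5. shoelace: 938.8853

Area of P0's cell: 938.8853 (5 vertices)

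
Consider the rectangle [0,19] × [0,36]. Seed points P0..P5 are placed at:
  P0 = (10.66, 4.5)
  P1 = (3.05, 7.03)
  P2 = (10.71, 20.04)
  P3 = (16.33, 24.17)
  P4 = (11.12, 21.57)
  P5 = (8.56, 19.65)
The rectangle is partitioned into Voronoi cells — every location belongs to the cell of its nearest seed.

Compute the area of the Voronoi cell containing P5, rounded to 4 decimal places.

Area of P5's cell: 135.4757

1. box [0,19]×[0,36]: [(0, 0) (19, 0) (19, 36) (0, 36)]
2. ⊥bis P5·P0 via (9.61,12.075): [(0, 10.7429) (19, 13.3766) (19, 36) (0, 36)]  |A|=454.8647
3. ⊥bis P5·P1 via (5.805,13.34): [(0, 15.8745) (8.9211, 11.9795) (19, 13.3766) (19, 36) (0, 36)]  |A|=431.9751
4. ⊥bis P5·P2 via (9.635,19.845): [(0, 15.8745) (8.9211, 11.9795) (11.0093, 12.269) (6.7046, 36) (0, 36)]  |A|=195.6943
5. ⊥bis P5·P3 via (12.445,21.91): [(0, 15.8745) (8.9211, 11.9795) (11.0093, 12.269) (7.8174, 29.8649) (4.2485, 36) (0, 36)]  |A|=188.1603
6. ⊥bis P5·P4 via (9.84,20.61): [(0, 33.73) (0, 15.8745) (8.9211, 11.9795) (11.0093, 12.269) (9.3866, 21.2146)]  |A|=135.4757
7. canonical 5-gon: [(0, 33.73) (0, 15.8745) (8.9211, 11.9795) (11.0093, 12.269) (9.3866, 21.2146)]
8. shoelace: 135.4757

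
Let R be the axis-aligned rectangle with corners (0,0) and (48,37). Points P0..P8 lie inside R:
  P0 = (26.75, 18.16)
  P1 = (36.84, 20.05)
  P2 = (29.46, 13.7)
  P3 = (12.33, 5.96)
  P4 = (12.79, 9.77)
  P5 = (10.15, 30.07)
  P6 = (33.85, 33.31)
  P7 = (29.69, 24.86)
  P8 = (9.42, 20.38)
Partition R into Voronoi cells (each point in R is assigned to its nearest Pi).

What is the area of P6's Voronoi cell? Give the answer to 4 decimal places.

1. box [0,48]×[0,37]: [(0, 0) (48, 0) (48, 37) (0, 37)]
2. ⊥bis P6·P0 via (30.3,25.735): [(48, 17.44) (48, 37) (6.2627, 37)]  |A|=408.1917
3. ⊥bis P6·P1 via (35.345,26.68): [(30.5775, 25.605) (48, 29.5336) (48, 37) (6.2627, 37)]  |A|=302.8409
4. ⊥bis P6·P2 via (31.655,23.505): [(30.5775, 25.605) (48, 29.5336) (48, 37) (6.2627, 37)]  |A|=302.8409
5. ⊥bis P6·P3 via (23.09,19.635): [(30.5775, 25.605) (48, 29.5336) (48, 37) (6.2627, 37)]  |A|=302.8409
6. ⊥bis P6·P4 via (23.32,21.54): [(30.5775, 25.605) (48, 29.5336) (48, 37) (6.2627, 37)]  |A|=302.8409
7. ⊥bis P6·P5 via (22,31.69): [(22.3017, 29.4834) (30.5775, 25.605) (48, 29.5336) (48, 37) (21.2741, 37)]  |A|=246.4236
8. ⊥bis P6·P7 via (31.77,29.085): [(21.6768, 34.0539) (36.2436, 26.8826) (48, 29.5336) (48, 37) (21.2741, 37)]  |A|=199.1004
9. ⊥bis P6·P8 via (21.635,26.845): [(21.6768, 34.0539) (36.2436, 26.8826) (48, 29.5336) (48, 37) (21.2741, 37)]  |A|=199.1004
10. canonical 5-gon: [(21.6768, 34.0539) (36.2436, 26.8826) (48, 29.5336) (48, 37) (21.2741, 37)]
11. shoelace: 199.1004

Area of P6's cell: 199.1004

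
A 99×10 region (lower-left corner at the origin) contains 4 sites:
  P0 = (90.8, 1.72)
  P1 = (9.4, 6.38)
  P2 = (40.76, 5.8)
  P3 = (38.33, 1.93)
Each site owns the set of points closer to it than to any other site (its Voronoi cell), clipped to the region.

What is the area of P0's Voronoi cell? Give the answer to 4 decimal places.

Area of P0's cell: 331.1890

1. box [0,99]×[0,10]: [(0, 0) (99, 0) (99, 10) (0, 10)]
2. ⊥bis P0·P1 via (50.1,4.05): [(49.8681, 0) (99, 0) (99, 10) (50.4406, 10)]  |A|=488.4561
3. ⊥bis P0·P2 via (65.78,3.76): [(65.4734, 0) (99, 0) (99, 10) (66.2888, 10)]  |A|=331.189
4. ⊥bis P0·P3 via (64.565,1.825): [(65.4734, 0) (99, 0) (99, 10) (66.2888, 10)]  |A|=331.189
5. canonical 4-gon: [(65.4734, 0) (99, 0) (99, 10) (66.2888, 10)]
6. shoelace: 331.189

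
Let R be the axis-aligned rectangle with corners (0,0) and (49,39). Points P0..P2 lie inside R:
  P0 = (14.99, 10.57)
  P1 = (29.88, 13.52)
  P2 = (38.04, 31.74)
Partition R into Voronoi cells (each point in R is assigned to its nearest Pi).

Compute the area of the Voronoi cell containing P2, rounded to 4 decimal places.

1. box [0,49]×[0,39]: [(0, 0) (49, 0) (49, 39) (0, 39)]
2. ⊥bis P2·P0 via (26.515,21.155): [(45.9446, 0) (49, 0) (49, 39) (10.1255, 39)]  |A|=817.6344
3. ⊥bis P2·P1 via (33.96,22.63): [(19.0115, 29.3248) (49, 15.8942) (49, 39) (10.1255, 39)]  |A|=534.513
4. canonical 4-gon: [(19.0115, 29.3248) (49, 15.8942) (49, 39) (10.1255, 39)]
5. shoelace: 534.513

Area of P2's cell: 534.5130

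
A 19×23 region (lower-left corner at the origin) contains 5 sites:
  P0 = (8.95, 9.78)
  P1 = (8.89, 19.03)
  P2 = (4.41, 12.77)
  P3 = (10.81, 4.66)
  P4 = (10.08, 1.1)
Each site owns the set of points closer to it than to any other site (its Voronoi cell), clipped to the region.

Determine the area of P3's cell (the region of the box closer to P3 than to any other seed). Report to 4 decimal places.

1. box [0,19]×[0,23]: [(0, 0) (19, 0) (19, 23) (0, 23)]
2. ⊥bis P3·P0 via (9.88,7.22): [(0, 3.6308) (0, 0) (19, 0) (19, 10.5331)]  |A|=134.5571
3. ⊥bis P3·P1 via (9.85,11.845): [(0, 3.6308) (0, 0) (19, 0) (19, 10.5331)]  |A|=134.5571
4. ⊥bis P3·P2 via (7.61,8.715): [(2.1631, 4.4166) (0, 2.7096) (0, 0) (19, 0) (19, 10.5331)]  |A|=133.5608
5. ⊥bis P3·P4 via (10.445,2.88): [(2.4475, 4.5199) (19, 1.1257) (19, 10.5331)]  |A|=77.8576
6. canonical 3-gon: [(2.4475, 4.5199) (19, 1.1257) (19, 10.5331)]
7. shoelace: 77.8576

Area of P3's cell: 77.8576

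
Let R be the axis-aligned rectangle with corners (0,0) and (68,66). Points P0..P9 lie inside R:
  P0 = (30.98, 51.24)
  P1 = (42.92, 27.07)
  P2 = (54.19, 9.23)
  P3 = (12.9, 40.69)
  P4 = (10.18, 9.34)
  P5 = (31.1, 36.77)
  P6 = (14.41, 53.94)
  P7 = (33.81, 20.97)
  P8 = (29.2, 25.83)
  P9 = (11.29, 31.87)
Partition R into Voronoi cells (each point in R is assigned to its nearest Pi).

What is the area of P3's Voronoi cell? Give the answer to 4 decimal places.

1. box [0,68]×[0,66]: [(0, 0) (68, 0) (68, 66) (0, 66)]
2. ⊥bis P3·P0 via (21.94,45.965): [(0, 0) (48.7614, 0) (10.2492, 66) (0, 66)]  |A|=1947.3503
3. ⊥bis P3·P1 via (27.91,33.88): [(0, 0) (12.5387, 0) (28.3832, 34.923) (10.2492, 66) (0, 66)]  |A|=1314.8483
4. ⊥bis P3·P2 via (33.545,24.96): [(0, 0) (12.5387, 0) (28.3832, 34.923) (10.2492, 66) (0, 66)]  |A|=1314.8483
5. ⊥bis P3·P4 via (11.54,25.015): [(0, 26.0162) (23.4203, 23.9842) (28.3832, 34.923) (10.2492, 66) (0, 66)]  |A|=859.8281
6. ⊥bis P3·P5 via (22,38.73): [(0, 26.0162) (18.9083, 24.3757) (23.122, 43.9393) (10.2492, 66) (0, 66)]  |A|=763.7187
7. ⊥bis P3·P6 via (13.655,47.315): [(0, 48.8712) (0, 26.0162) (18.9083, 24.3757) (23.122, 43.9393) (21.6863, 46.3997)]  |A|=477.5441
8. ⊥bis P3·P7 via (23.355,30.83): [(0, 48.8712) (0, 26.0162) (17.3921, 24.5073) (19.3938, 26.6298) (23.122, 43.9393) (21.6863, 46.3997)]  |A|=475.8033
9. ⊥bis P3·P8 via (21.05,33.26): [(0, 48.8712) (0, 26.0162) (13.3873, 24.8547) (20.7513, 32.9323) (23.122, 43.9393) (21.6863, 46.3997)]  |A|=453.482
10. ⊥bis P3·P9 via (12.095,36.28): [(0, 48.8712) (0, 38.4878) (21.1176, 34.633) (23.122, 43.9393) (21.6863, 46.3997)]  |A|=247.0729
11. canonical 5-gon: [(0, 48.8712) (0, 38.4878) (21.1176, 34.633) (23.122, 43.9393) (21.6863, 46.3997)]
12. shoelace: 247.0729

Area of P3's cell: 247.0729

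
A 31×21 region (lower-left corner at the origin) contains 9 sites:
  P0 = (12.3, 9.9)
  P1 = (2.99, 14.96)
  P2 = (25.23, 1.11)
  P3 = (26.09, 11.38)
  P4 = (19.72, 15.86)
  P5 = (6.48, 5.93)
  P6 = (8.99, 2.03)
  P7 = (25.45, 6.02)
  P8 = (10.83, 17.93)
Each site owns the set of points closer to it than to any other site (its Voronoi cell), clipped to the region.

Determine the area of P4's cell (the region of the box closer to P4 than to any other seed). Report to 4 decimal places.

1. box [0,31]×[0,21]: [(0, 0) (31, 0) (31, 21) (0, 21)]
2. ⊥bis P4·P0 via (16.01,12.88): [(26.3557, 0) (31, 0) (31, 21) (9.4877, 21)]  |A|=274.6443
3. ⊥bis P4·P1 via (11.355,15.41): [(11.1667, 18.9097) (26.3557, 0) (31, 0) (31, 21) (11.0543, 21)]  |A|=273.0071
4. ⊥bis P4·P2 via (22.475,8.485): [(11.1667, 18.9097) (20.2176, 7.6417) (31, 11.6696) (31, 21) (11.0543, 21)]  |A|=192.3484
5. ⊥bis P4·P3 via (22.905,13.62): [(11.1667, 18.9097) (19.4087, 8.6487) (28.0953, 21) (11.0543, 21)]  |A|=113.2766
6. ⊥bis P4·P5 via (13.1,10.895): [(11.1667, 18.9097) (19.4087, 8.6487) (28.0953, 21) (11.0543, 21)]  |A|=113.2766
7. ⊥bis P4·P6 via (14.355,8.945): [(11.1667, 18.9097) (19.4087, 8.6487) (28.0953, 21) (11.0543, 21)]  |A|=113.2766
8. ⊥bis P4·P7 via (22.585,10.94): [(11.1667, 18.9097) (19.167, 8.9496) (19.9348, 9.3967) (28.0953, 21) (11.0543, 21)]  |A|=113.107
9. ⊥bis P4·P8 via (15.275,16.895): [(14.7154, 14.4917) (19.167, 8.9496) (19.9348, 9.3967) (28.0953, 21) (16.2308, 21)]  |A|=92.8013
10. canonical 5-gon: [(14.7154, 14.4917) (19.167, 8.9496) (19.9348, 9.3967) (28.0953, 21) (16.2308, 21)]
11. shoelace: 92.8013

Area of P4's cell: 92.8013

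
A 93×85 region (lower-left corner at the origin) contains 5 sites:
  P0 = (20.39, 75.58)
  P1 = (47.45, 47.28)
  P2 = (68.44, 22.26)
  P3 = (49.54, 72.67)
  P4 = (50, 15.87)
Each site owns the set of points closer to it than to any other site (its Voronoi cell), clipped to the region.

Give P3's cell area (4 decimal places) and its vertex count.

Area of P3's cell: 1512.1508 (5 vertices)

1. box [0,93]×[0,85]: [(0, 0) (93, 0) (93, 85) (0, 85)]
2. ⊥bis P3·P0 via (34.965,74.125): [(27.5652, 0) (93, 0) (93, 85) (36.0506, 85)]  |A|=5201.3264
3. ⊥bis P3·P1 via (48.495,59.975): [(33.6742, 61.195) (93, 56.3115) (93, 85) (36.0506, 85)]  |A|=1528.8231
4. ⊥bis P3·P2 via (58.99,47.465): [(33.6742, 61.195) (84.4603, 57.0145) (93, 60.2162) (93, 85) (36.0506, 85)]  |A|=1512.1508
5. ⊥bis P3·P4 via (49.77,44.27): [(33.6742, 61.195) (84.4603, 57.0145) (93, 60.2162) (93, 85) (36.0506, 85)]  |A|=1512.1508
6. canonical 5-gon: [(33.6742, 61.195) (84.4603, 57.0145) (93, 60.2162) (93, 85) (36.0506, 85)]
7. shoelace: 1512.1508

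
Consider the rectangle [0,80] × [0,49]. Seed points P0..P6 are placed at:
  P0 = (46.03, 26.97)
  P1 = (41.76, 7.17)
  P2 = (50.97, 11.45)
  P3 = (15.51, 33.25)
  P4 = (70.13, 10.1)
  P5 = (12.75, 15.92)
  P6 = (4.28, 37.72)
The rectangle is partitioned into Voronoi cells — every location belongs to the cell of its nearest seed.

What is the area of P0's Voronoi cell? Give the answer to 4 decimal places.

Area of P0's cell: 1102.5243

1. box [0,80]×[0,49]: [(0, 0) (80, 0) (80, 49) (0, 49)]
2. ⊥bis P0·P1 via (43.895,17.07): [(0, 26.5362) (80, 9.2837) (80, 49) (0, 49)]  |A|=2487.2014
3. ⊥bis P0·P2 via (48.5,19.21): [(0, 26.5362) (42.6323, 17.3423) (80, 29.2364) (80, 49) (0, 49)]  |A|=2114.4081
4. ⊥bis P0·P3 via (30.77,30.11): [(28.7585, 20.3343) (42.6323, 17.3423) (80, 29.2364) (80, 49) (34.6569, 49)]  |A|=1294.6635
5. ⊥bis P0·P4 via (58.08,18.535): [(28.7585, 20.3343) (42.6323, 17.3423) (61.4344, 23.327) (79.4055, 49) (34.6569, 49)]  |A|=1103.5708
6. ⊥bis P0·P5 via (29.39,21.445): [(29.1412, 22.1943) (29.8359, 20.1019) (42.6323, 17.3423) (61.4344, 23.327) (79.4055, 49) (34.6569, 49)]  |A|=1102.5243
7. ⊥bis P0·P6 via (25.155,32.345): [(29.1412, 22.1943) (29.8359, 20.1019) (42.6323, 17.3423) (61.4344, 23.327) (79.4055, 49) (34.6569, 49)]  |A|=1102.5243
8. canonical 6-gon: [(29.1412, 22.1943) (29.8359, 20.1019) (42.6323, 17.3423) (61.4344, 23.327) (79.4055, 49) (34.6569, 49)]
9. shoelace: 1102.5243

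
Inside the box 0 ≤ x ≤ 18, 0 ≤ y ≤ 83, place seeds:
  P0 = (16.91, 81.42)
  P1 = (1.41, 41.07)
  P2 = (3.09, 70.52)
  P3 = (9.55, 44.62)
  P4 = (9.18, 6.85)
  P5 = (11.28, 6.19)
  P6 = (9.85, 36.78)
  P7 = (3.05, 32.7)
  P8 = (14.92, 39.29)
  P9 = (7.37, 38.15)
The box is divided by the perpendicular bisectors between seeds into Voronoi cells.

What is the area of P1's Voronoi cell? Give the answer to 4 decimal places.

1. box [0,18]×[0,83]: [(0, 0) (18, 0) (18, 83) (0, 83)]
2. ⊥bis P1·P0 via (9.16,61.245): [(0, 64.7637) (0, 0) (18, 0) (18, 57.8492)]  |A|=1103.5163
3. ⊥bis P1·P2 via (2.25,55.795): [(0, 55.9234) (0, 0) (18, 0) (18, 54.8965)]  |A|=997.3789
4. ⊥bis P1·P3 via (5.48,42.845): [(0, 55.4104) (0, 0) (18, 0) (18, 14.1372)]  |A|=625.9282
5. ⊥bis P1·P4 via (5.295,23.96): [(12.9573, 25.6998) (0, 55.4104) (0, 22.7577)]  |A|=211.5458
6. ⊥bis P1·P5 via (6.345,23.63): [(12.9573, 25.6998) (0, 55.4104) (0, 22.7577)]  |A|=211.5458
7. ⊥bis P1·P6 via (5.63,38.925): [(6.4694, 40.5764) (0, 55.4104) (0, 27.8487)]  |A|=89.1536
8. ⊥bis P1·P7 via (2.23,36.885): [(4.8545, 37.3992) (6.4694, 40.5764) (0, 55.4104) (0, 36.4481)]  |A|=68.281
9. ⊥bis P1·P8 via (8.165,40.18): [(4.8545, 37.3992) (6.4694, 40.5764) (0, 55.4104) (0, 36.4481)]  |A|=68.281
10. ⊥bis P1·P9 via (4.39,39.61): [(3.1425, 37.0638) (5.7131, 42.3105) (0, 55.4104) (0, 36.4481)]  |A|=61.6194
11. canonical 4-gon: [(3.1425, 37.0638) (5.7131, 42.3105) (0, 55.4104) (0, 36.4481)]
12. shoelace: 61.6194

Area of P1's cell: 61.6194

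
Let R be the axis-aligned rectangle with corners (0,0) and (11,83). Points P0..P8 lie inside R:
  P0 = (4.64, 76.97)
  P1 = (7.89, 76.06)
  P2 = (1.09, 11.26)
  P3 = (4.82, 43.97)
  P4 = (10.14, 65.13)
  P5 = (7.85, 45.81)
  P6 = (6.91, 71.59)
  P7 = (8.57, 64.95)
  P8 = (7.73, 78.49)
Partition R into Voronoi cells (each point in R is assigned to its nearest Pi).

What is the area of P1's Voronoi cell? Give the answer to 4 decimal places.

Area of P1's cell: 18.5959

1. box [0,11]×[0,83]: [(0, 0) (11, 0) (11, 83) (0, 83)]
2. ⊥bis P1·P0 via (6.265,76.515): [(0, 54.14) (0, 0) (11, 0) (11, 83) (8.0808, 83)]  |A|=796.3941
3. ⊥bis P1·P2 via (4.49,43.66): [(0, 54.14) (0, 44.1312) (11, 42.9769) (11, 83) (8.0808, 83)]  |A|=317.2999
4. ⊥bis P1·P3 via (6.355,60.015): [(1.7679, 60.4538) (11, 59.5706) (11, 83) (8.0808, 83)]  |A|=141.0598
5. ⊥bis P1·P4 via (9.015,70.595): [(4.3378, 69.6322) (11, 71.0036) (11, 83) (8.0808, 83)]  |A|=59.4728
6. ⊥bis P1·P5 via (7.87,60.935): [(4.3378, 69.6322) (11, 71.0036) (11, 83) (8.0808, 83)]  |A|=59.4728
7. ⊥bis P1·P6 via (7.4,73.825): [(5.621, 74.215) (11, 73.0357) (11, 83) (8.0808, 83)]  |A|=39.6214
8. ⊥bis P1·P7 via (8.23,70.505): [(5.621, 74.215) (11, 73.0357) (11, 83) (8.0808, 83)]  |A|=39.6214
9. ⊥bis P1·P8 via (7.81,77.275): [(6.4528, 77.1856) (5.621, 74.215) (11, 73.0357) (11, 77.485)]  |A|=18.5959
10. canonical 4-gon: [(6.4528, 77.1856) (5.621, 74.215) (11, 73.0357) (11, 77.485)]
11. shoelace: 18.5959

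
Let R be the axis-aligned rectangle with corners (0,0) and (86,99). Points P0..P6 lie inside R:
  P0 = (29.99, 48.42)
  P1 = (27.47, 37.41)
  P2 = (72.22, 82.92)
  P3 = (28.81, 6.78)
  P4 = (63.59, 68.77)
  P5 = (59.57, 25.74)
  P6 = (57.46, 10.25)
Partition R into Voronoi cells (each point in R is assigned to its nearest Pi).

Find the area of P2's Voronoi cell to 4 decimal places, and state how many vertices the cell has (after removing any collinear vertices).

1. box [0,86]×[0,99]: [(0, 0) (86, 0) (86, 99) (0, 99)]
2. ⊥bis P2·P0 via (51.105,65.67): [(86, 22.9565) (86, 99) (23.8759, 99)]  |A|=2362.0672
3. ⊥bis P2·P1 via (49.845,60.165): [(79.1164, 31.3824) (86, 24.6138) (86, 99) (23.8759, 99)]  |A|=2356.3632
4. ⊥bis P2·P3 via (50.515,44.85): [(79.1164, 31.3824) (85.9878, 24.6257) (86, 24.6188) (86, 99) (23.8759, 99)]  |A|=2356.3631
5. ⊥bis P2·P4 via (67.905,75.845): [(86, 64.809) (86, 99) (29.9394, 99)]  |A|=958.3851
6. ⊥bis P2·P5 via (65.895,54.33): [(86, 64.809) (86, 99) (29.9394, 99)]  |A|=958.3851
7. ⊥bis P2·P6 via (64.84,46.585): [(86, 64.809) (86, 99) (29.9394, 99)]  |A|=958.3851
8. canonical 3-gon: [(86, 64.809) (86, 99) (29.9394, 99)]
9. shoelace: 958.3851

Area of P2's cell: 958.3851 (3 vertices)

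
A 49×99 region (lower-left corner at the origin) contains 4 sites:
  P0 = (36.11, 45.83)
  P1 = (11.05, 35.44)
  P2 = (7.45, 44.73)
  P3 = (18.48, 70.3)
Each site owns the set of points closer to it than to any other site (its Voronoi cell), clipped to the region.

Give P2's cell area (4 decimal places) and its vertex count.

Area of P2's cell: 383.8932 (4 vertices)

1. box [0,49]×[0,99]: [(0, 0) (49, 0) (49, 99) (0, 99)]
2. ⊥bis P2·P0 via (21.78,45.28): [(0, 0) (23.5179, 0) (19.7182, 99) (0, 99)]  |A|=2140.1852
3. ⊥bis P2·P1 via (9.25,40.085): [(0, 36.5005) (21.7928, 44.9455) (19.7182, 99) (0, 99)]  |A|=1213.9485
4. ⊥bis P2·P3 via (12.965,57.515): [(0, 63.1076) (0, 36.5005) (21.7928, 44.9455) (21.4509, 53.8545)]  |A|=383.8932
5. canonical 4-gon: [(0, 63.1076) (0, 36.5005) (21.7928, 44.9455) (21.4509, 53.8545)]
6. shoelace: 383.8932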